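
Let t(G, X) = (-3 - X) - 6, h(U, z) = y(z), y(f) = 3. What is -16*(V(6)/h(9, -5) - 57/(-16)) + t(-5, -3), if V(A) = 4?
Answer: -253/3 ≈ -84.333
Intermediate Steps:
h(U, z) = 3
t(G, X) = -9 - X
-16*(V(6)/h(9, -5) - 57/(-16)) + t(-5, -3) = -16*(4/3 - 57/(-16)) + (-9 - 1*(-3)) = -16*(4*(⅓) - 57*(-1/16)) + (-9 + 3) = -16*(4/3 + 57/16) - 6 = -16*235/48 - 6 = -235/3 - 6 = -253/3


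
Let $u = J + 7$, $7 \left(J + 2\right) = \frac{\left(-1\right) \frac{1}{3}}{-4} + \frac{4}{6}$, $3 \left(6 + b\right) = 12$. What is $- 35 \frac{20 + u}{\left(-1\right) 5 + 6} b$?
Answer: $\frac{3515}{2} \approx 1757.5$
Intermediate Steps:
$b = -2$ ($b = -6 + \frac{1}{3} \cdot 12 = -6 + 4 = -2$)
$J = - \frac{53}{28}$ ($J = -2 + \frac{\frac{\left(-1\right) \frac{1}{3}}{-4} + \frac{4}{6}}{7} = -2 + \frac{\left(-1\right) \frac{1}{3} \left(- \frac{1}{4}\right) + 4 \cdot \frac{1}{6}}{7} = -2 + \frac{\left(- \frac{1}{3}\right) \left(- \frac{1}{4}\right) + \frac{2}{3}}{7} = -2 + \frac{\frac{1}{12} + \frac{2}{3}}{7} = -2 + \frac{1}{7} \cdot \frac{3}{4} = -2 + \frac{3}{28} = - \frac{53}{28} \approx -1.8929$)
$u = \frac{143}{28}$ ($u = - \frac{53}{28} + 7 = \frac{143}{28} \approx 5.1071$)
$- 35 \frac{20 + u}{\left(-1\right) 5 + 6} b = - 35 \frac{20 + \frac{143}{28}}{\left(-1\right) 5 + 6} \left(-2\right) = - 35 \frac{703}{28 \left(-5 + 6\right)} \left(-2\right) = - 35 \frac{703}{28 \cdot 1} \left(-2\right) = - 35 \cdot \frac{703}{28} \cdot 1 \left(-2\right) = \left(-35\right) \frac{703}{28} \left(-2\right) = \left(- \frac{3515}{4}\right) \left(-2\right) = \frac{3515}{2}$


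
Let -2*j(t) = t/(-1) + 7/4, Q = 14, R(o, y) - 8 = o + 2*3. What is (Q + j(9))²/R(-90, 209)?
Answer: -19881/4864 ≈ -4.0874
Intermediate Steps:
R(o, y) = 14 + o (R(o, y) = 8 + (o + 2*3) = 8 + (o + 6) = 8 + (6 + o) = 14 + o)
j(t) = -7/8 + t/2 (j(t) = -(t/(-1) + 7/4)/2 = -(t*(-1) + 7*(¼))/2 = -(-t + 7/4)/2 = -(7/4 - t)/2 = -7/8 + t/2)
(Q + j(9))²/R(-90, 209) = (14 + (-7/8 + (½)*9))²/(14 - 90) = (14 + (-7/8 + 9/2))²/(-76) = (14 + 29/8)²*(-1/76) = (141/8)²*(-1/76) = (19881/64)*(-1/76) = -19881/4864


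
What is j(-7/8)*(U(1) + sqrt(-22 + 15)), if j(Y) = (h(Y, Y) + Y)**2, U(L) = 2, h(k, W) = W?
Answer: 49/8 + 49*I*sqrt(7)/16 ≈ 6.125 + 8.1026*I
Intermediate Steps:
j(Y) = 4*Y**2 (j(Y) = (Y + Y)**2 = (2*Y)**2 = 4*Y**2)
j(-7/8)*(U(1) + sqrt(-22 + 15)) = (4*(-7/8)**2)*(2 + sqrt(-22 + 15)) = (4*(-7*1/8)**2)*(2 + sqrt(-7)) = (4*(-7/8)**2)*(2 + I*sqrt(7)) = (4*(49/64))*(2 + I*sqrt(7)) = 49*(2 + I*sqrt(7))/16 = 49/8 + 49*I*sqrt(7)/16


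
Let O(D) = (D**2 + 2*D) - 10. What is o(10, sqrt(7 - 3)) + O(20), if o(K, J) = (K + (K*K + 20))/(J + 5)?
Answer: 3140/7 ≈ 448.57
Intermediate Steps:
o(K, J) = (20 + K + K**2)/(5 + J) (o(K, J) = (K + (K**2 + 20))/(5 + J) = (K + (20 + K**2))/(5 + J) = (20 + K + K**2)/(5 + J))
O(D) = -10 + D**2 + 2*D
o(10, sqrt(7 - 3)) + O(20) = (20 + 10 + 10**2)/(5 + sqrt(7 - 3)) + (-10 + 20**2 + 2*20) = (20 + 10 + 100)/(5 + sqrt(4)) + (-10 + 400 + 40) = 130/(5 + 2) + 430 = 130/7 + 430 = 3140/7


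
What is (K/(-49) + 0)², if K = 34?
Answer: 1156/2401 ≈ 0.48147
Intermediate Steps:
(K/(-49) + 0)² = (34/(-49) + 0)² = (34*(-1/49) + 0)² = (-34/49 + 0)² = (-34/49)² = 1156/2401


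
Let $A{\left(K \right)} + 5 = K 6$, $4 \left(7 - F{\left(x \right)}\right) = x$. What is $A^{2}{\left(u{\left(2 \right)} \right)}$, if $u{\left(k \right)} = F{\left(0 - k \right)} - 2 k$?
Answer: $256$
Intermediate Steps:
$F{\left(x \right)} = 7 - \frac{x}{4}$
$u{\left(k \right)} = 7 - \frac{7 k}{4}$ ($u{\left(k \right)} = \left(7 - \frac{0 - k}{4}\right) - 2 k = \left(7 - \frac{\left(-1\right) k}{4}\right) - 2 k = \left(7 + \frac{k}{4}\right) - 2 k = 7 - \frac{7 k}{4}$)
$A{\left(K \right)} = -5 + 6 K$ ($A{\left(K \right)} = -5 + K 6 = -5 + 6 K$)
$A^{2}{\left(u{\left(2 \right)} \right)} = \left(-5 + 6 \left(7 - \frac{7}{2}\right)\right)^{2} = \left(-5 + 6 \cdot \frac{7}{2}\right)^{2} = \left(-5 + 21\right)^{2} = 16^{2} = 256$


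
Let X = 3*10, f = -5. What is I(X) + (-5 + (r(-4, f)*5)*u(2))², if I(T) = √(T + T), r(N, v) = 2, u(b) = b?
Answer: 225 + 2*√15 ≈ 232.75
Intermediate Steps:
X = 30
I(T) = √2*√T (I(T) = √(2*T) = √2*√T)
I(X) + (-5 + (r(-4, f)*5)*u(2))² = √2*√30 + (-5 + (2*5)*2)² = 2*√15 + (-5 + 10*2)² = 2*√15 + (-5 + 20)² = 2*√15 + 15² = 2*√15 + 225 = 225 + 2*√15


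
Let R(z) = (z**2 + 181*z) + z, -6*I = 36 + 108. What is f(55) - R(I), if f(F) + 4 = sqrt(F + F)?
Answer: 3788 + sqrt(110) ≈ 3798.5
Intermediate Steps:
I = -24 (I = -(36 + 108)/6 = -1/6*144 = -24)
f(F) = -4 + sqrt(2)*sqrt(F) (f(F) = -4 + sqrt(F + F) = -4 + sqrt(2*F) = -4 + sqrt(2)*sqrt(F))
R(z) = z**2 + 182*z
f(55) - R(I) = (-4 + sqrt(2)*sqrt(55)) - (-24)*(182 - 24) = (-4 + sqrt(110)) - (-24)*158 = (-4 + sqrt(110)) - 1*(-3792) = (-4 + sqrt(110)) + 3792 = 3788 + sqrt(110)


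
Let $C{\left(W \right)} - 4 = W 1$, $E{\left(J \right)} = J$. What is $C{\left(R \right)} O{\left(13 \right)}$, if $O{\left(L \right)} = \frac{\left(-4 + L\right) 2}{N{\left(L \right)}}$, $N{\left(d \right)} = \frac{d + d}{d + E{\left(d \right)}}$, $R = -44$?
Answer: $-720$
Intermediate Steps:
$N{\left(d \right)} = 1$ ($N{\left(d \right)} = \frac{d + d}{d + d} = \frac{2 d}{2 d} = 2 d \frac{1}{2 d} = 1$)
$O{\left(L \right)} = -8 + 2 L$ ($O{\left(L \right)} = \frac{\left(-4 + L\right) 2}{1} = \left(-8 + 2 L\right) 1 = -8 + 2 L$)
$C{\left(W \right)} = 4 + W$ ($C{\left(W \right)} = 4 + W 1 = 4 + W$)
$C{\left(R \right)} O{\left(13 \right)} = \left(4 - 44\right) \left(-8 + 2 \cdot 13\right) = - 40 \left(-8 + 26\right) = \left(-40\right) 18 = -720$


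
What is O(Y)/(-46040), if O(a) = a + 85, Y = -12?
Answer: -73/46040 ≈ -0.0015856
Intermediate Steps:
O(a) = 85 + a
O(Y)/(-46040) = (85 - 12)/(-46040) = 73*(-1/46040) = -73/46040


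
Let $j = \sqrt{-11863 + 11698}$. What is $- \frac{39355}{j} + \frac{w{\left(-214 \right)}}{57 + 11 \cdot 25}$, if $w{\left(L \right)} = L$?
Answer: $- \frac{107}{166} + \frac{7871 i \sqrt{165}}{33} \approx -0.64458 + 3063.8 i$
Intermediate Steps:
$j = i \sqrt{165}$ ($j = \sqrt{-165} = i \sqrt{165} \approx 12.845 i$)
$- \frac{39355}{j} + \frac{w{\left(-214 \right)}}{57 + 11 \cdot 25} = - \frac{39355}{i \sqrt{165}} - \frac{214}{57 + 11 \cdot 25} = - 39355 \left(- \frac{i \sqrt{165}}{165}\right) - \frac{214}{57 + 275} = \frac{7871 i \sqrt{165}}{33} - \frac{214}{332} = \frac{7871 i \sqrt{165}}{33} - \frac{107}{166} = - \frac{107}{166} + \frac{7871 i \sqrt{165}}{33}$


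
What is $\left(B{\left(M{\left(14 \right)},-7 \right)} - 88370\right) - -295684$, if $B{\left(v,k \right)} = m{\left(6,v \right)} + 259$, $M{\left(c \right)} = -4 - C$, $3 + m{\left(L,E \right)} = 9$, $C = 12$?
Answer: $207579$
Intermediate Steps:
$m{\left(L,E \right)} = 6$ ($m{\left(L,E \right)} = -3 + 9 = 6$)
$M{\left(c \right)} = -16$ ($M{\left(c \right)} = -4 - 12 = -16$)
$B{\left(v,k \right)} = 265$ ($B{\left(v,k \right)} = 6 + 259 = 265$)
$\left(B{\left(M{\left(14 \right)},-7 \right)} - 88370\right) - -295684 = \left(265 - 88370\right) - -295684 = -88105 + 295684 = 207579$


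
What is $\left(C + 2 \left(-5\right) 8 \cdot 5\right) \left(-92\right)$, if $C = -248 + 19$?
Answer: $57868$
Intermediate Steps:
$C = -229$
$\left(C + 2 \left(-5\right) 8 \cdot 5\right) \left(-92\right) = \left(-229 + 2 \left(-5\right) 8 \cdot 5\right) \left(-92\right) = \left(-229 + \left(-10\right) 8 \cdot 5\right) \left(-92\right) = \left(-229 - 400\right) \left(-92\right) = \left(-629\right) \left(-92\right) = 57868$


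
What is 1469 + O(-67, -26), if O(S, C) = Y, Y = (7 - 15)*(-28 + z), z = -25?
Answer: 1893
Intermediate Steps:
Y = 424 (Y = (7 - 15)*(-28 - 25) = -8*(-53) = 424)
O(S, C) = 424
1469 + O(-67, -26) = 1469 + 424 = 1893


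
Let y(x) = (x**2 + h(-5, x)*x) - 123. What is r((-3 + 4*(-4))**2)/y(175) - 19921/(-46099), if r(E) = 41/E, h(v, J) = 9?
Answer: 230683026096/533817061903 ≈ 0.43214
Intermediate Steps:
y(x) = -123 + x**2 + 9*x (y(x) = (x**2 + 9*x) - 123 = -123 + x**2 + 9*x)
r((-3 + 4*(-4))**2)/y(175) - 19921/(-46099) = (41/((-3 + 4*(-4))**2))/(-123 + 175**2 + 9*175) - 19921/(-46099) = (41/((-3 - 16)**2))/(-123 + 30625 + 1575) - 19921*(-1/46099) = (41/((-19)**2))/32077 + 19921/46099 = (41/361)*(1/32077) + 19921/46099 = 41/11579797 + 19921/46099 = 230683026096/533817061903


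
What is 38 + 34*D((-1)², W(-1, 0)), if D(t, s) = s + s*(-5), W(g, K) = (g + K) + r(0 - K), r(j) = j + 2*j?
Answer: 174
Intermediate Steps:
r(j) = 3*j
W(g, K) = g - 2*K (W(g, K) = (g + K) + 3*(0 - K) = (K + g) + 3*(-K) = (K + g) - 3*K = g - 2*K)
D(t, s) = -4*s (D(t, s) = s - 5*s = -4*s)
38 + 34*D((-1)², W(-1, 0)) = 38 + 34*(-4*(-1 - 2*0)) = 38 + 34*(-4*(-1 + 0)) = 38 + 34*(-4*(-1)) = 38 + 34*4 = 38 + 136 = 174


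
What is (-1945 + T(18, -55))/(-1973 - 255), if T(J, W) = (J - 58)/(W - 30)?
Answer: 33057/37876 ≈ 0.87277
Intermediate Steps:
T(J, W) = (-58 + J)/(-30 + W)
(-1945 + T(18, -55))/(-1973 - 255) = (-1945 + (-58 + 18)/(-30 - 55))/(-1973 - 255) = (-1945 - 40/(-85))/(-2228) = (-1945 - 1/85*(-40))*(-1/2228) = (-1945 + 8/17)*(-1/2228) = -33057/17*(-1/2228) = 33057/37876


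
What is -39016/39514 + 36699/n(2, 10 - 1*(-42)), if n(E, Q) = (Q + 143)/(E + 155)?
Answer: 2918742369/98785 ≈ 29546.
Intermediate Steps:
n(E, Q) = (143 + Q)/(155 + E)
-39016/39514 + 36699/n(2, 10 - 1*(-42)) = -39016/39514 + 36699/(((143 + (10 - 1*(-42)))/(155 + 2))) = -39016*1/39514 + 36699/(((143 + (10 + 42))/157)) = -19508/19757 + 36699/(((143 + 52)/157)) = -19508/19757 + 36699/(((1/157)*195)) = -19508/19757 + 36699/(195/157) = -19508/19757 + 36699*(157/195) = -19508/19757 + 147737/5 = 2918742369/98785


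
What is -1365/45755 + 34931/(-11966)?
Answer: -322920299/109500866 ≈ -2.9490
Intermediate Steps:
-1365/45755 + 34931/(-11966) = -1365*1/45755 + 34931*(-1/11966) = -273/9151 - 34931/11966 = -322920299/109500866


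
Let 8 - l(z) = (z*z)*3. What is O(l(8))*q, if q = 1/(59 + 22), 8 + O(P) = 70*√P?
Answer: -8/81 + 140*I*√46/81 ≈ -0.098765 + 11.723*I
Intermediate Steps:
l(z) = 8 - 3*z² (l(z) = 8 - z*z*3 = 8 - z²*3 = 8 - 3*z²)
O(P) = -8 + 70*√P
q = 1/81 ≈ 0.012346
O(l(8))*q = (-8 + 70*√(8 - 3*8²))*(1/81) = (-8 + 70*√(8 - 3*64))*(1/81) = (-8 + 70*√(8 - 192))*(1/81) = (-8 + 70*√(-184))*(1/81) = (-8 + 70*(2*I*√46))*(1/81) = (-8 + 140*I*√46)*(1/81) = -8/81 + 140*I*√46/81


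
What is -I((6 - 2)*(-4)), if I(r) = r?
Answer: 16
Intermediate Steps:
-I((6 - 2)*(-4)) = -(6 - 2)*(-4) = -4*(-4) = -1*(-16) = 16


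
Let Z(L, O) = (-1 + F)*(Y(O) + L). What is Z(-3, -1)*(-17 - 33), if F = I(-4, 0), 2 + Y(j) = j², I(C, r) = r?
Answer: -200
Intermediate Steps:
Y(j) = -2 + j²
F = 0
Z(L, O) = 2 - L - O² (Z(L, O) = (-1 + 0)*((-2 + O²) + L) = -(-2 + L + O²) = 2 - L - O²)
Z(-3, -1)*(-17 - 33) = (2 - 1*(-3) - 1*(-1)²)*(-17 - 33) = (2 + 3 - 1*1)*(-50) = (2 + 3 - 1)*(-50) = 4*(-50) = -200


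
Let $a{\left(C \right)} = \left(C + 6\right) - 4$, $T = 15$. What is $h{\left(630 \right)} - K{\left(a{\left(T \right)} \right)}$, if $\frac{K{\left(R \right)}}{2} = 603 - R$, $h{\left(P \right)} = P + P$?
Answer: $88$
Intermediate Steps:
$a{\left(C \right)} = 2 + C$ ($a{\left(C \right)} = \left(6 + C\right) - 4 = 2 + C$)
$h{\left(P \right)} = 2 P$
$K{\left(R \right)} = 1206 - 2 R$ ($K{\left(R \right)} = 2 \left(603 - R\right) = 1206 - 2 R$)
$h{\left(630 \right)} - K{\left(a{\left(T \right)} \right)} = 2 \cdot 630 - \left(1206 - 2 \left(2 + 15\right)\right) = 1260 - \left(1206 - 34\right) = 1260 - 1172 = 88$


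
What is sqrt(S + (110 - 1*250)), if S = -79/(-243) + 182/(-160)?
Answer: I*sqrt(41060895)/540 ≈ 11.866*I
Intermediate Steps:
S = -15793/19440 (S = -79*(-1/243) + 182*(-1/160) = 79/243 - 91/80 = -15793/19440 ≈ -0.81240)
sqrt(S + (110 - 1*250)) = sqrt(-15793/19440 + (110 - 1*250)) = sqrt(-15793/19440 + (110 - 250)) = sqrt(-15793/19440 - 140) = sqrt(-2737393/19440) = I*sqrt(41060895)/540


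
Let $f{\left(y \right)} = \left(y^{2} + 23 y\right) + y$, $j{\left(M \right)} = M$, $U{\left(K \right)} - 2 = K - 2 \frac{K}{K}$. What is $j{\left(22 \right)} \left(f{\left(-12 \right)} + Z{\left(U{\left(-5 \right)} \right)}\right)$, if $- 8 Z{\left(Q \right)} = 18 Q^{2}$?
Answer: $- \frac{8811}{2} \approx -4405.5$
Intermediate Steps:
$U{\left(K \right)} = K$ ($U{\left(K \right)} = 2 + \left(K - 2 \frac{K}{K}\right) = 2 + \left(K - 2\right) = 2 + \left(-2 + K\right) = K$)
$Z{\left(Q \right)} = - \frac{9 Q^{2}}{4}$ ($Z{\left(Q \right)} = - \frac{18 Q^{2}}{8} = - \frac{9 Q^{2}}{4}$)
$f{\left(y \right)} = y^{2} + 24 y$
$j{\left(22 \right)} \left(f{\left(-12 \right)} + Z{\left(U{\left(-5 \right)} \right)}\right) = 22 \left(- 12 \left(24 - 12\right) - \frac{9 \left(-5\right)^{2}}{4}\right) = 22 \left(\left(-12\right) 12 - \frac{225}{4}\right) = 22 \left(-144 - \frac{225}{4}\right) = 22 \left(- \frac{801}{4}\right) = - \frac{8811}{2}$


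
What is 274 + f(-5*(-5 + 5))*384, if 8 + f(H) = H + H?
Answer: -2798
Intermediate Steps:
f(H) = -8 + 2*H (f(H) = -8 + (H + H) = -8 + 2*H)
274 + f(-5*(-5 + 5))*384 = 274 + (-8 + 2*(-5*(-5 + 5)))*384 = 274 + (-8 + 2*(-5*0))*384 = 274 + (-8 + 2*0)*384 = 274 + (-8 + 0)*384 = 274 - 8*384 = 274 - 3072 = -2798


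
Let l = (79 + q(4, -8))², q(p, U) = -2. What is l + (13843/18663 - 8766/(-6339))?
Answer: 233893418296/39434919 ≈ 5931.1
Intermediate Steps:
l = 5929 (l = (79 - 2)² = 77² = 5929)
l + (13843/18663 - 8766/(-6339)) = 5929 + (13843/18663 - 8766/(-6339)) = 5929 + (13843*(1/18663) - 8766*(-1/6339)) = 5929 + (13843/18663 + 2922/2113) = 5929 + 83783545/39434919 = 233893418296/39434919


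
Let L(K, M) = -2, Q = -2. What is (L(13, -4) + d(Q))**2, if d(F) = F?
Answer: 16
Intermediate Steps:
(L(13, -4) + d(Q))**2 = (-2 - 2)**2 = (-4)**2 = 16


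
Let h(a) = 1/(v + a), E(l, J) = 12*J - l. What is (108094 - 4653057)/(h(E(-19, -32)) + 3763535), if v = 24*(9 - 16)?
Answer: -2422465279/2005964154 ≈ -1.2076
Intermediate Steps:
v = -168 (v = 24*(-7) = -168)
E(l, J) = -l + 12*J
h(a) = 1/(-168 + a)
(108094 - 4653057)/(h(E(-19, -32)) + 3763535) = (108094 - 4653057)/(1/(-168 + (-1*(-19) + 12*(-32))) + 3763535) = -4544963/(1/(-168 + (19 - 384)) + 3763535) = -4544963/(1/(-168 - 365) + 3763535) = -4544963/(1/(-533) + 3763535) = -4544963/(-1/533 + 3763535) = -4544963/2005964154/533 = -4544963*533/2005964154 = -2422465279/2005964154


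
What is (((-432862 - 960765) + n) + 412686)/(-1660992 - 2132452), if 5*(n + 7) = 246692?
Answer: 1164512/4741805 ≈ 0.24558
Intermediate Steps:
n = 246657/5 (n = -7 + (1/5)*246692 = -7 + 246692/5 = 246657/5 ≈ 49331.)
(((-432862 - 960765) + n) + 412686)/(-1660992 - 2132452) = (((-432862 - 960765) + 246657/5) + 412686)/(-1660992 - 2132452) = ((-1393627 + 246657/5) + 412686)/(-3793444) = (-6721478/5 + 412686)*(-1/3793444) = -4658048/5*(-1/3793444) = 1164512/4741805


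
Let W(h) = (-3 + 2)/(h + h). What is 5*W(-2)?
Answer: 5/4 ≈ 1.2500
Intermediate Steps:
W(h) = -1/(2*h)
5*W(-2) = 5*(-½/(-2)) = 5*(-½*(-½)) = 5*(¼) = 5/4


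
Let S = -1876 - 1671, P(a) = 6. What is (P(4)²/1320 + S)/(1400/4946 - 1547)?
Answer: 964882991/420753410 ≈ 2.2932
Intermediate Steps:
S = -3547
(P(4)²/1320 + S)/(1400/4946 - 1547) = (6²/1320 - 3547)/(1400/4946 - 1547) = (36*(1/1320) - 3547)/(1400*(1/4946) - 1547) = (3/110 - 3547)/(700/2473 - 1547) = -390167/(110*(-3825031/2473)) = -390167/110*(-2473/3825031) = 964882991/420753410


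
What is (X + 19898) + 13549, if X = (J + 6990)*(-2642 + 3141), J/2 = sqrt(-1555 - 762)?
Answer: 3521457 + 998*I*sqrt(2317) ≈ 3.5215e+6 + 48039.0*I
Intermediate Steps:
J = 2*I*sqrt(2317) (J = 2*sqrt(-1555 - 762) = 2*sqrt(-2317) = 2*(I*sqrt(2317)) = 2*I*sqrt(2317) ≈ 96.271*I)
X = 3488010 + 998*I*sqrt(2317) (X = (2*I*sqrt(2317) + 6990)*(-2642 + 3141) = (6990 + 2*I*sqrt(2317))*499 = 3488010 + 998*I*sqrt(2317) ≈ 3.488e+6 + 48039.0*I)
(X + 19898) + 13549 = ((3488010 + 998*I*sqrt(2317)) + 19898) + 13549 = (3507908 + 998*I*sqrt(2317)) + 13549 = 3521457 + 998*I*sqrt(2317)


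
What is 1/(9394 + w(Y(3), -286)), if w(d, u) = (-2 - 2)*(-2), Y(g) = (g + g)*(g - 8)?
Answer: 1/9402 ≈ 0.00010636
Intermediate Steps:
Y(g) = 2*g*(-8 + g) (Y(g) = (2*g)*(-8 + g) = 2*g*(-8 + g))
w(d, u) = 8 (w(d, u) = -4*(-2) = 8)
1/(9394 + w(Y(3), -286)) = 1/(9394 + 8) = 1/9402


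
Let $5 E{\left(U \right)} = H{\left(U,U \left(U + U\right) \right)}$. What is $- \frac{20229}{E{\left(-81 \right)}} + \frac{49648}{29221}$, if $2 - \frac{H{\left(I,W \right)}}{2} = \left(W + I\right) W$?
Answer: $\frac{3398976852409}{2000165761600} \approx 1.6993$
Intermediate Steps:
$H{\left(I,W \right)} = 4 - 2 W \left(I + W\right)$ ($H{\left(I,W \right)} = 4 - 2 \left(W + I\right) W = 4 - 2 \left(I + W\right) W = 4 - 2 W \left(I + W\right)$)
$E{\left(U \right)} = \frac{4}{5} - \frac{8 U^{4}}{5} - \frac{4 U^{3}}{5}$ ($E{\left(U \right)} = \frac{4 - 2 \left(U \left(U + U\right)\right)^{2} - 2 U U \left(U + U\right)}{5} = \frac{4 - 2 \left(U 2 U\right)^{2} - 2 U U 2 U}{5} = \frac{4 - 2 \left(2 U^{2}\right)^{2} - 2 U 2 U^{2}}{5} = \frac{4 - 2 \cdot 4 U^{4} - 4 U^{3}}{5} = \frac{4 - 8 U^{4} - 4 U^{3}}{5} = \frac{4}{5} - \frac{8 U^{4}}{5} - \frac{4 U^{3}}{5}$)
$- \frac{20229}{E{\left(-81 \right)}} + \frac{49648}{29221} = - \frac{20229}{\frac{4}{5} - \frac{8 \left(-81\right)^{4}}{5} - \frac{4 \left(-81\right)^{3}}{5}} + \frac{49648}{29221} = - \frac{20229}{\frac{4}{5} - \frac{344373768}{5} - - \frac{2125764}{5}} + 49648 \cdot \frac{1}{29221} = - \frac{20229}{\frac{4}{5} - \frac{344373768}{5} + \frac{2125764}{5}} + \frac{49648}{29221} = - \frac{20229}{-68449600} + \frac{49648}{29221} = \left(-20229\right) \left(- \frac{1}{68449600}\right) + \frac{49648}{29221} = \frac{20229}{68449600} + \frac{49648}{29221} = \frac{3398976852409}{2000165761600}$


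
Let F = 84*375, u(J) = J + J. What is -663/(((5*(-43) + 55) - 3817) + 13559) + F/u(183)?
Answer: 16755019/194834 ≈ 85.996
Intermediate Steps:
u(J) = 2*J
F = 31500
-663/(((5*(-43) + 55) - 3817) + 13559) + F/u(183) = -663/(((5*(-43) + 55) - 3817) + 13559) + 31500/((2*183)) = -663/(((-215 + 55) - 3817) + 13559) + 31500/366 = -663/((-160 - 3817) + 13559) + 31500*(1/366) = -663/(-3977 + 13559) + 5250/61 = -663/9582 + 5250/61 = -663*1/9582 + 5250/61 = -221/3194 + 5250/61 = 16755019/194834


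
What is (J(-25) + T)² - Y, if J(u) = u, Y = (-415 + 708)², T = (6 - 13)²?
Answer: -85273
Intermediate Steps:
T = 49 (T = (-7)² = 49)
Y = 85849 (Y = 293² = 85849)
(J(-25) + T)² - Y = (-25 + 49)² - 1*85849 = 24² - 85849 = 576 - 85849 = -85273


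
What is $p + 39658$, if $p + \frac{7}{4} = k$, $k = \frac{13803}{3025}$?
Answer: $\frac{479895837}{12100} \approx 39661.0$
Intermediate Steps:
$k = \frac{13803}{3025}$ ($k = 13803 \cdot \frac{1}{3025} = \frac{13803}{3025} \approx 4.563$)
$p = \frac{34037}{12100}$ ($p = - \frac{7}{4} + \frac{13803}{3025} = \frac{34037}{12100} \approx 2.813$)
$p + 39658 = \frac{34037}{12100} + 39658 = \frac{479895837}{12100}$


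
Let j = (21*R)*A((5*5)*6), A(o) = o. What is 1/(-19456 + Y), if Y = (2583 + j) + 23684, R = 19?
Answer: 1/66661 ≈ 1.5001e-5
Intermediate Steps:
j = 59850 (j = (21*19)*((5*5)*6) = 399*(25*6) = 399*150 = 59850)
Y = 86117 (Y = (2583 + 59850) + 23684 = 62433 + 23684 = 86117)
1/(-19456 + Y) = 1/(-19456 + 86117) = 1/66661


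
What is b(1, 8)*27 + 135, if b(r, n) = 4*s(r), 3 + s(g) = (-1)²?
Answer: -81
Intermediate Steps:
s(g) = -2 (s(g) = -3 + (-1)² = -3 + 1 = -2)
b(r, n) = -8 (b(r, n) = 4*(-2) = -8)
b(1, 8)*27 + 135 = -8*27 + 135 = -216 + 135 = -81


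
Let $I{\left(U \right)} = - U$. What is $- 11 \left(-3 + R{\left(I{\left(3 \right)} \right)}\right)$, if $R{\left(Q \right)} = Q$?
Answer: $66$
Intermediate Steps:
$- 11 \left(-3 + R{\left(I{\left(3 \right)} \right)}\right) = - 11 \left(-3 - 3\right) = \left(-11\right) \left(-6\right) = 66$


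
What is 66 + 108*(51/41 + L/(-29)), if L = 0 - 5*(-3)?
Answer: 171786/1189 ≈ 144.48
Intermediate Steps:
L = 15 (L = 0 + 15 = 15)
66 + 108*(51/41 + L/(-29)) = 66 + 108*(51/41 + 15/(-29)) = 66 + 108*(51*(1/41) + 15*(-1/29)) = 66 + 108*(51/41 - 15/29) = 66 + 108*(864/1189) = 66 + 93312/1189 = 171786/1189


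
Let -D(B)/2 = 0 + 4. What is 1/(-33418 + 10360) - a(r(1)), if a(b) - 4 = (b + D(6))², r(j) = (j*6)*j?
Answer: -184465/23058 ≈ -8.0000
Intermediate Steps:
D(B) = -8 (D(B) = -2*(0 + 4) = -2*4 = -8)
r(j) = 6*j² (r(j) = (6*j)*j = 6*j²)
a(b) = 4 + (-8 + b)² (a(b) = 4 + (b - 8)² = 4 + (-8 + b)²)
1/(-33418 + 10360) - a(r(1)) = 1/(-33418 + 10360) - (4 + (-8 + 6*1²)²) = 1/(-23058) - (4 + (-8 + 6*1)²) = -1/23058 - (4 + (-8 + 6)²) = -1/23058 - (4 + (-2)²) = -1/23058 - (4 + 4) = -1/23058 - 1*8 = -1/23058 - 8 = -184465/23058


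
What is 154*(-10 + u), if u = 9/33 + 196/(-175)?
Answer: -41762/25 ≈ -1670.5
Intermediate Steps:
u = -233/275 (u = 9*(1/33) + 196*(-1/175) = 3/11 - 28/25 = -233/275 ≈ -0.84727)
154*(-10 + u) = 154*(-10 - 233/275) = 154*(-2983/275) = -41762/25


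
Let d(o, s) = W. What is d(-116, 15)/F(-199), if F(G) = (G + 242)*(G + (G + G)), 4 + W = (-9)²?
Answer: -77/25671 ≈ -0.0029995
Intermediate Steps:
W = 77 (W = -4 + (-9)² = -4 + 81 = 77)
d(o, s) = 77
F(G) = 3*G*(242 + G) (F(G) = (242 + G)*(G + 2*G) = (242 + G)*(3*G) = 3*G*(242 + G))
d(-116, 15)/F(-199) = 77/((3*(-199)*(242 - 199))) = 77/((3*(-199)*43)) = 77/(-25671) = 77*(-1/25671) = -77/25671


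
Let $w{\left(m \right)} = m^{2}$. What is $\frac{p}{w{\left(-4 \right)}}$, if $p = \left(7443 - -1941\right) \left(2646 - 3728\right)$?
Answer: $-634593$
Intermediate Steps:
$p = -10153488$ ($p = \left(7443 + 1941\right) \left(-1082\right) = 9384 \left(-1082\right) = -10153488$)
$\frac{p}{w{\left(-4 \right)}} = \frac{1}{\left(-4\right)^{2}} \left(-10153488\right) = \frac{1}{16} \left(-10153488\right) = -634593$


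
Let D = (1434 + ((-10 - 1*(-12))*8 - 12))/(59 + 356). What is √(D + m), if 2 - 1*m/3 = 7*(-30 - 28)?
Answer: √211400170/415 ≈ 35.035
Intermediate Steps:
m = 1224 (m = 6 - 21*(-30 - 28) = 6 - 21*(-58) = 6 - 3*(-406) = 6 + 1218 = 1224)
D = 1438/415 (D = (1434 + ((-10 + 12)*8 - 12))/415 = (1434 + (2*8 - 12))*(1/415) = (1434 + (16 - 12))*(1/415) = (1434 + 4)*(1/415) = 1438*(1/415) = 1438/415 ≈ 3.4651)
√(D + m) = √(1438/415 + 1224) = √(509398/415) = √211400170/415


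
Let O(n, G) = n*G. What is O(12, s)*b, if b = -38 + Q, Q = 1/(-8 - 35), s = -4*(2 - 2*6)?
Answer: -784800/43 ≈ -18251.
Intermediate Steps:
s = 40 (s = -4*(2 - 12) = -4*(-10) = 40)
Q = -1/43 (Q = 1/(-43) = -1/43 ≈ -0.023256)
O(n, G) = G*n
b = -1635/43 (b = -38 - 1/43 = -1635/43 ≈ -38.023)
O(12, s)*b = (40*12)*(-1635/43) = 480*(-1635/43) = -784800/43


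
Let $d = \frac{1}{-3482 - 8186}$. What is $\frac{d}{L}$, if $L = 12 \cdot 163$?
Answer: $- \frac{1}{22822608} \approx -4.3816 \cdot 10^{-8}$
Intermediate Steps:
$L = 1956$
$d = - \frac{1}{11668}$ ($d = \frac{1}{-11668} = - \frac{1}{11668} \approx -8.5704 \cdot 10^{-5}$)
$\frac{d}{L} = - \frac{1}{11668 \cdot 1956} = \left(- \frac{1}{11668}\right) \frac{1}{1956} = - \frac{1}{22822608}$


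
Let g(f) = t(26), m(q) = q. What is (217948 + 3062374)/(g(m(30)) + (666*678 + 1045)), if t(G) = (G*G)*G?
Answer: 3280322/470169 ≈ 6.9769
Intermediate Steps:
t(G) = G³ (t(G) = G²*G = G³)
g(f) = 17576 (g(f) = 26³ = 17576)
(217948 + 3062374)/(g(m(30)) + (666*678 + 1045)) = (217948 + 3062374)/(17576 + (666*678 + 1045)) = 3280322/(17576 + (451548 + 1045)) = 3280322/(17576 + 452593) = 3280322/470169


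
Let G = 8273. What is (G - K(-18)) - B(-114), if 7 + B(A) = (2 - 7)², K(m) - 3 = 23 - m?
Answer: 8211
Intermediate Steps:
K(m) = 26 - m (K(m) = 3 + (23 - m) = 26 - m)
B(A) = 18 (B(A) = -7 + (2 - 7)² = -7 + (-5)² = -7 + 25 = 18)
(G - K(-18)) - B(-114) = (8273 - (26 - 1*(-18))) - 1*18 = (8273 - (26 + 18)) - 18 = (8273 - 1*44) - 18 = (8273 - 44) - 18 = 8229 - 18 = 8211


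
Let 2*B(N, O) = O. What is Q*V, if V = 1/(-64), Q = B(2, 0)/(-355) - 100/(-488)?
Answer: -25/7808 ≈ -0.0032018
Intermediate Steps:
B(N, O) = O/2
Q = 25/122 (Q = ((½)*0)/(-355) - 100/(-488) = 0*(-1/355) - 100*(-1/488) = 0 + 25/122 = 25/122 ≈ 0.20492)
V = -1/64 ≈ -0.015625
Q*V = (25/122)*(-1/64) = -25/7808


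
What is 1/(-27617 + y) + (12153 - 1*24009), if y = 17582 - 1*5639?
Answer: -185830945/15674 ≈ -11856.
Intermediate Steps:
y = 11943 (y = 17582 - 5639 = 11943)
1/(-27617 + y) + (12153 - 1*24009) = 1/(-27617 + 11943) + (12153 - 1*24009) = 1/(-15674) + (12153 - 24009) = -1/15674 - 11856 = -185830945/15674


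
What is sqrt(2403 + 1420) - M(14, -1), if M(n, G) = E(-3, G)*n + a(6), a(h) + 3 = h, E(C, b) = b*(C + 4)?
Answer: 11 + sqrt(3823) ≈ 72.830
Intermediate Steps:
E(C, b) = b*(4 + C)
a(h) = -3 + h
M(n, G) = 3 + G*n (M(n, G) = (G*(4 - 3))*n + (-3 + 6) = (G*1)*n + 3 = G*n + 3 = 3 + G*n)
sqrt(2403 + 1420) - M(14, -1) = sqrt(2403 + 1420) - (3 - 1*14) = sqrt(3823) - (3 - 14) = sqrt(3823) - 1*(-11) = sqrt(3823) + 11 = 11 + sqrt(3823)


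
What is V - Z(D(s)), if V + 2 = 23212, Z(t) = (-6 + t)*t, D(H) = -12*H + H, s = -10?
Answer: 11770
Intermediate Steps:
D(H) = -11*H
Z(t) = t*(-6 + t)
V = 23210 (V = -2 + 23212 = 23210)
V - Z(D(s)) = 23210 - (-11*(-10))*(-6 - 11*(-10)) = 23210 - 110*(-6 + 110) = 23210 - 110*104 = 23210 - 1*11440 = 23210 - 11440 = 11770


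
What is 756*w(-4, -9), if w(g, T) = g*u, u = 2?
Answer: -6048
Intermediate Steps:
w(g, T) = 2*g (w(g, T) = g*2 = 2*g)
756*w(-4, -9) = 756*(2*(-4)) = 756*(-8) = -6048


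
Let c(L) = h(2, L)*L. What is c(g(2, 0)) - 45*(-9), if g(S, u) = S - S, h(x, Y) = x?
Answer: 405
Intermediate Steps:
g(S, u) = 0
c(L) = 2*L
c(g(2, 0)) - 45*(-9) = 2*0 - 45*(-9) = 0 + 405 = 405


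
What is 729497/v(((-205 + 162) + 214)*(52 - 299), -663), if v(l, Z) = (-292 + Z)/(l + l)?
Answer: 61623529578/955 ≈ 6.4527e+7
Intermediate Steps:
v(l, Z) = (-292 + Z)/(2*l) (v(l, Z) = (-292 + Z)/((2*l)) = (-292 + Z)*(1/(2*l)) = (-292 + Z)/(2*l))
729497/v(((-205 + 162) + 214)*(52 - 299), -663) = 729497/(((-292 - 663)/(2*((((-205 + 162) + 214)*(52 - 299)))))) = 729497/(((½)*(-955)/((-43 + 214)*(-247)))) = 729497/(((½)*(-955)/(171*(-247)))) = 729497/(((½)*(-955)/(-42237))) = 729497/(((½)*(-1/42237)*(-955))) = 729497/(955/84474) = 729497*(84474/955) = 61623529578/955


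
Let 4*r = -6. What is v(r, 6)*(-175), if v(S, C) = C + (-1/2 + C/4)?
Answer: -1225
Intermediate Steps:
r = -3/2 (r = (1/4)*(-6) = -3/2 ≈ -1.5000)
v(S, C) = -1/2 + 5*C/4 (v(S, C) = C + (-1*1/2 + C*(1/4)) = C + (-1/2 + C/4) = -1/2 + 5*C/4)
v(r, 6)*(-175) = (-1/2 + (5/4)*6)*(-175) = (-1/2 + 15/2)*(-175) = 7*(-175) = -1225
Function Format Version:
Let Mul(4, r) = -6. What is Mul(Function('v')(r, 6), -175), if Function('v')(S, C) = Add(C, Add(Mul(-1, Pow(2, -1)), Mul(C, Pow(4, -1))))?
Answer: -1225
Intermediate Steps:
r = Rational(-3, 2) (r = Mul(Rational(1, 4), -6) = Rational(-3, 2) ≈ -1.5000)
Function('v')(S, C) = Add(Rational(-1, 2), Mul(Rational(5, 4), C)) (Function('v')(S, C) = Add(C, Add(Mul(-1, Rational(1, 2)), Mul(C, Rational(1, 4)))) = Add(C, Add(Rational(-1, 2), Mul(Rational(1, 4), C))) = Add(Rational(-1, 2), Mul(Rational(5, 4), C)))
Mul(Function('v')(r, 6), -175) = Mul(Add(Rational(-1, 2), Mul(Rational(5, 4), 6)), -175) = Mul(Add(Rational(-1, 2), Rational(15, 2)), -175) = Mul(7, -175) = -1225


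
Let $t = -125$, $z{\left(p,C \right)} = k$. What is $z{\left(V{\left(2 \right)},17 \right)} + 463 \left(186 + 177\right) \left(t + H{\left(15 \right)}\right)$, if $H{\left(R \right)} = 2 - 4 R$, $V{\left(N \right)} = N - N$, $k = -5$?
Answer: $-30756632$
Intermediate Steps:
$V{\left(N \right)} = 0$
$z{\left(p,C \right)} = -5$
$z{\left(V{\left(2 \right)},17 \right)} + 463 \left(186 + 177\right) \left(t + H{\left(15 \right)}\right) = -5 + 463 \left(186 + 177\right) \left(-125 + \left(2 - 60\right)\right) = -5 + 463 \cdot 363 \left(-125 + \left(2 - 60\right)\right) = -5 + 463 \cdot 363 \left(-125 - 58\right) = -5 + 463 \cdot 363 \left(-183\right) = -5 + 463 \left(-66429\right) = -5 - 30756627 = -30756632$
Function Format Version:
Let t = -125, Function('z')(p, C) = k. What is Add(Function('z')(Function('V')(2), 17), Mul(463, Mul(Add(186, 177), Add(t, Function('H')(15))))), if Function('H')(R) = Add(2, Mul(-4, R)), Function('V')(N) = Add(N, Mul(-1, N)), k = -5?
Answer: -30756632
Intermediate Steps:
Function('V')(N) = 0
Function('z')(p, C) = -5
Add(Function('z')(Function('V')(2), 17), Mul(463, Mul(Add(186, 177), Add(t, Function('H')(15))))) = Add(-5, Mul(463, Mul(Add(186, 177), Add(-125, Add(2, Mul(-4, 15)))))) = Add(-5, Mul(463, Mul(363, Add(-125, Add(2, -60))))) = Add(-5, Mul(463, Mul(363, Add(-125, -58)))) = Add(-5, Mul(463, Mul(363, -183))) = Add(-5, Mul(463, -66429)) = Add(-5, -30756627) = -30756632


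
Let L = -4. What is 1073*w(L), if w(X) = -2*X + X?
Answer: 4292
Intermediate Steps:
w(X) = -X
1073*w(L) = 1073*(-1*(-4)) = 1073*4 = 4292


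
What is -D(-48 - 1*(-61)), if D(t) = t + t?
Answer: -26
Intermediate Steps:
D(t) = 2*t
-D(-48 - 1*(-61)) = -2*(-48 - 1*(-61)) = -2*(-48 + 61) = -2*13 = -1*26 = -26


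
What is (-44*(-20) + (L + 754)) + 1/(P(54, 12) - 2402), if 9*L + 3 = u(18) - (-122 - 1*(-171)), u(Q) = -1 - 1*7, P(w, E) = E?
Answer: 11667977/7170 ≈ 1627.3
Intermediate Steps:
u(Q) = -8 (u(Q) = -1 - 7 = -8)
L = -20/3 (L = -⅓ + (-8 - (-122 - 1*(-171)))/9 = -⅓ + (-8 - (-122 + 171))/9 = -⅓ + (-8 - 1*49)/9 = -⅓ + (-8 - 49)/9 = -⅓ + (⅑)*(-57) = -⅓ - 19/3 = -20/3 ≈ -6.6667)
(-44*(-20) + (L + 754)) + 1/(P(54, 12) - 2402) = (-44*(-20) + (-20/3 + 754)) + 1/(12 - 2402) = (880 + 2242/3) + 1/(-2390) = 4882/3 - 1/2390 = 11667977/7170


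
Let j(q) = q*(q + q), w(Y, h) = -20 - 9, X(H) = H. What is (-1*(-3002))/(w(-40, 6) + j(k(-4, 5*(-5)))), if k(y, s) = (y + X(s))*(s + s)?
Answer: 3002/4204971 ≈ 0.00071392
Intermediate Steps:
w(Y, h) = -29
k(y, s) = 2*s*(s + y) (k(y, s) = (y + s)*(s + s) = (s + y)*(2*s) = 2*s*(s + y))
j(q) = 2*q² (j(q) = q*(2*q) = 2*q²)
(-1*(-3002))/(w(-40, 6) + j(k(-4, 5*(-5)))) = (-1*(-3002))/(-29 + 2*(2*(5*(-5))*(5*(-5) - 4))²) = 3002/(-29 + 2*(2*(-25)*(-25 - 4))²) = 3002/(-29 + 2*(2*(-25)*(-29))²) = 3002/(-29 + 2*1450²) = 3002/(-29 + 2*2102500) = 3002/(-29 + 4205000) = 3002/4204971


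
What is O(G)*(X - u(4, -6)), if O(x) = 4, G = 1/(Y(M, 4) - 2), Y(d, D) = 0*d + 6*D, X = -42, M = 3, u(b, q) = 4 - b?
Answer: -168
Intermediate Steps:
Y(d, D) = 6*D (Y(d, D) = 0 + 6*D = 6*D)
G = 1/22 (G = 1/(6*4 - 2) = 1/(24 - 2) = 1/22 ≈ 0.045455)
O(G)*(X - u(4, -6)) = 4*(-42 - (4 - 1*4)) = 4*(-42 - (4 - 4)) = 4*(-42 - 1*0) = 4*(-42 + 0) = 4*(-42) = -168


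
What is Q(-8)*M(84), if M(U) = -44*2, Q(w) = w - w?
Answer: 0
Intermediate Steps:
Q(w) = 0
M(U) = -88
Q(-8)*M(84) = 0*(-88) = 0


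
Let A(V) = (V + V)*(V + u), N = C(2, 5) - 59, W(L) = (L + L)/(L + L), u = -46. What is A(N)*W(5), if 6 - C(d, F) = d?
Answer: 11110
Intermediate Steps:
C(d, F) = 6 - d
W(L) = 1 (W(L) = (2*L)/((2*L)) = (2*L)*(1/(2*L)) = 1)
N = -55 (N = (6 - 1*2) - 59 = (6 - 2) - 59 = 4 - 59 = -55)
A(V) = 2*V*(-46 + V) (A(V) = (V + V)*(V - 46) = (2*V)*(-46 + V) = 2*V*(-46 + V))
A(N)*W(5) = (2*(-55)*(-46 - 55))*1 = (2*(-55)*(-101))*1 = 11110*1 = 11110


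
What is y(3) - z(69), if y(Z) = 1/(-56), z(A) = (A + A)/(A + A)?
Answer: -57/56 ≈ -1.0179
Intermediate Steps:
z(A) = 1 (z(A) = (2*A)/((2*A)) = (2*A)*(1/(2*A)) = 1)
y(Z) = -1/56
y(3) - z(69) = -1/56 - 1*1 = -1/56 - 1 = -57/56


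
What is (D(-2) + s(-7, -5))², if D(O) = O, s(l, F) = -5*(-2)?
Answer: 64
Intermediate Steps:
s(l, F) = 10
(D(-2) + s(-7, -5))² = (-2 + 10)² = 8² = 64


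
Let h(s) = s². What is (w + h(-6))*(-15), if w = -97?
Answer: 915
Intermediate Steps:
(w + h(-6))*(-15) = (-97 + (-6)²)*(-15) = (-97 + 36)*(-15) = -61*(-15) = 915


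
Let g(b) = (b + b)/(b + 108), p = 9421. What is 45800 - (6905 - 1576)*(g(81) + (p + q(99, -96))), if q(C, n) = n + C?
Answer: -351254846/7 ≈ -5.0179e+7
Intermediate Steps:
g(b) = 2*b/(108 + b) (g(b) = (2*b)/(108 + b) = 2*b/(108 + b))
q(C, n) = C + n
45800 - (6905 - 1576)*(g(81) + (p + q(99, -96))) = 45800 - (6905 - 1576)*(2*81/(108 + 81) + (9421 + (99 - 96))) = 45800 - 5329*(2*81/189 + (9421 + 3)) = 45800 - 5329*(2*81*(1/189) + 9424) = 45800 - 5329*(6/7 + 9424) = 45800 - 5329*65974/7 = 45800 - 1*351575446/7 = 45800 - 351575446/7 = -351254846/7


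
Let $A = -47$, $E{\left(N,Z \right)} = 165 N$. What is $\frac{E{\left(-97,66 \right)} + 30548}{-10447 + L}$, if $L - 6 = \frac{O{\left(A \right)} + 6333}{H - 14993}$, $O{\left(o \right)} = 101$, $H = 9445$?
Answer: $- \frac{40342282}{28966551} \approx -1.3927$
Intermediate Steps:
$L = \frac{13427}{2774}$ ($L = 6 + \frac{101 + 6333}{9445 - 14993} = 6 + \frac{6434}{-5548} = 6 + 6434 \left(- \frac{1}{5548}\right) = 6 - \frac{3217}{2774} = \frac{13427}{2774} \approx 4.8403$)
$\frac{E{\left(-97,66 \right)} + 30548}{-10447 + L} = \frac{165 \left(-97\right) + 30548}{-10447 + \frac{13427}{2774}} = \frac{-16005 + 30548}{- \frac{28966551}{2774}} = 14543 \left(- \frac{2774}{28966551}\right) = - \frac{40342282}{28966551}$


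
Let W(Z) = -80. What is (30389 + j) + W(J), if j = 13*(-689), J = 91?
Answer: 21352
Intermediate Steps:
j = -8957
(30389 + j) + W(J) = (30389 - 8957) - 80 = 21432 - 80 = 21352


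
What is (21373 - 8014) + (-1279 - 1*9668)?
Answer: 2412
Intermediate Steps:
(21373 - 8014) + (-1279 - 1*9668) = 13359 + (-1279 - 9668) = 13359 - 10947 = 2412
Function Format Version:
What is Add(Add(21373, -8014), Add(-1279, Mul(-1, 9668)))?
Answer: 2412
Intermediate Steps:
Add(Add(21373, -8014), Add(-1279, Mul(-1, 9668))) = Add(13359, Add(-1279, -9668)) = Add(13359, -10947) = 2412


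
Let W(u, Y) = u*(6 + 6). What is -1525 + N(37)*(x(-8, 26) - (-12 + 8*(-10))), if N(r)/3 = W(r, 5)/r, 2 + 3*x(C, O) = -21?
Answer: 1511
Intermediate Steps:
x(C, O) = -23/3 (x(C, O) = -⅔ + (⅓)*(-21) = -⅔ - 7 = -23/3)
W(u, Y) = 12*u (W(u, Y) = u*12 = 12*u)
N(r) = 36 (N(r) = 3*((12*r)/r) = 3*12 = 36)
-1525 + N(37)*(x(-8, 26) - (-12 + 8*(-10))) = -1525 + 36*(-23/3 - (-12 + 8*(-10))) = -1525 + 36*(-23/3 - (-12 - 80)) = -1525 + 36*(-23/3 - 1*(-92)) = -1525 + 36*(-23/3 + 92) = -1525 + 36*(253/3) = -1525 + 3036 = 1511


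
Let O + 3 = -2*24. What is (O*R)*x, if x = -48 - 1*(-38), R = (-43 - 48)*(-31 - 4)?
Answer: 1624350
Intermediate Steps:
R = 3185 (R = -91*(-35) = 3185)
x = -10 (x = -48 + 38 = -10)
O = -51 (O = -3 - 2*24 = -3 - 48 = -51)
(O*R)*x = -51*3185*(-10) = -162435*(-10) = 1624350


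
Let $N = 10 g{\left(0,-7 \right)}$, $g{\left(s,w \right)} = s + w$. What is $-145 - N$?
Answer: $-75$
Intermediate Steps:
$N = -70$ ($N = 10 \left(0 - 7\right) = 10 \left(-7\right) = -70$)
$-145 - N = -145 - -70 = -145 + 70 = -75$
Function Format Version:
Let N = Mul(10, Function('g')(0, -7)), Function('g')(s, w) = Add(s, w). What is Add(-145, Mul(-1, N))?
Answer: -75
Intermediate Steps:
N = -70 (N = Mul(10, Add(0, -7)) = Mul(10, -7) = -70)
Add(-145, Mul(-1, N)) = Add(-145, Mul(-1, -70)) = Add(-145, 70) = -75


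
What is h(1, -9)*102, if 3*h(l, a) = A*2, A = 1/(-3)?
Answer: -68/3 ≈ -22.667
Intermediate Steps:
A = -1/3 (A = 1*(-1/3) = -1/3 ≈ -0.33333)
h(l, a) = -2/9 (h(l, a) = (-1/3*2)/3 = (1/3)*(-2/3) = -2/9)
h(1, -9)*102 = -2/9*102 = -68/3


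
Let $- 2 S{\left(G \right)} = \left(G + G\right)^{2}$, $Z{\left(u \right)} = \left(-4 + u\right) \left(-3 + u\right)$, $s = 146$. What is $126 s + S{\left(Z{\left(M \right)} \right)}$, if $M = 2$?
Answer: $18388$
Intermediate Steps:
$S{\left(G \right)} = - 2 G^{2}$ ($S{\left(G \right)} = - \frac{\left(G + G\right)^{2}}{2} = - \frac{\left(2 G\right)^{2}}{2} = - \frac{4 G^{2}}{2} = - 2 G^{2}$)
$126 s + S{\left(Z{\left(M \right)} \right)} = 126 \cdot 146 - 2 \left(12 + 2^{2} - 14\right)^{2} = 18396 - 2 \left(12 + 4 - 14\right)^{2} = 18396 - 2 \cdot 2^{2} = 18396 - 8 = 18388$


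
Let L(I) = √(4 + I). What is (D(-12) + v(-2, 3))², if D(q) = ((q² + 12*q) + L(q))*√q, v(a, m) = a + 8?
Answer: 0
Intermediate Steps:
v(a, m) = 8 + a
D(q) = √q*(q² + √(4 + q) + 12*q) (D(q) = ((q² + 12*q) + √(4 + q))*√q = (q² + √(4 + q) + 12*q)*√q = √q*(q² + √(4 + q) + 12*q))
(D(-12) + v(-2, 3))² = (√(-12)*((-12)² + √(4 - 12) + 12*(-12)) + (8 - 2))² = ((2*I*√3)*(144 + √(-8) - 144) + 6)² = ((2*I*√3)*(144 + 2*I*√2 - 144) + 6)² = ((2*I*√3)*(2*I*√2) + 6)² = (-4*√6 + 6)² = (6 - 4*√6)²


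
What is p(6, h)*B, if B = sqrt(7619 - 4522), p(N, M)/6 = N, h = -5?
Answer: 36*sqrt(3097) ≈ 2003.4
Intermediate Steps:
p(N, M) = 6*N
B = sqrt(3097) ≈ 55.651
p(6, h)*B = (6*6)*sqrt(3097) = 36*sqrt(3097)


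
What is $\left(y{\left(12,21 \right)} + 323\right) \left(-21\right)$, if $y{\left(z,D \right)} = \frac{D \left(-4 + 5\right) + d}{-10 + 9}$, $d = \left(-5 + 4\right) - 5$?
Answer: $-6468$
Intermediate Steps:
$d = -6$ ($d = -1 - 5 = -6$)
$y{\left(z,D \right)} = 6 - D$ ($y{\left(z,D \right)} = \frac{D \left(-4 + 5\right) - 6}{-10 + 9} = \frac{D 1 - 6}{-1} = \left(D - 6\right) \left(-1\right) = \left(-6 + D\right) \left(-1\right) = 6 - D$)
$\left(y{\left(12,21 \right)} + 323\right) \left(-21\right) = \left(\left(6 - 21\right) + 323\right) \left(-21\right) = \left(-15 + 323\right) \left(-21\right) = 308 \left(-21\right) = -6468$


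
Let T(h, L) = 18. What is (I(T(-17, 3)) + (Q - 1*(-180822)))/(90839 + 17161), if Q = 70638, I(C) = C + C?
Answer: 3493/1500 ≈ 2.3287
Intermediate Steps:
I(C) = 2*C
(I(T(-17, 3)) + (Q - 1*(-180822)))/(90839 + 17161) = (2*18 + (70638 - 1*(-180822)))/(90839 + 17161) = (36 + (70638 + 180822))/108000 = (36 + 251460)*(1/108000) = 251496*(1/108000) = 3493/1500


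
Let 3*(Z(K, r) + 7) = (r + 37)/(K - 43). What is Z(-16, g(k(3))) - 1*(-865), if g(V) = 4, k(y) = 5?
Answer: 151825/177 ≈ 857.77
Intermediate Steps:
Z(K, r) = -7 + (37 + r)/(3*(-43 + K)) (Z(K, r) = -7 + ((r + 37)/(K - 43))/3 = -7 + ((37 + r)/(-43 + K))/3 = -7 + (37 + r)/(3*(-43 + K)))
Z(-16, g(k(3))) - 1*(-865) = (940 + 4 - 21*(-16))/(3*(-43 - 16)) - 1*(-865) = (⅓)*(940 + 4 + 336)/(-59) + 865 = (⅓)*(-1/59)*1280 + 865 = -1280/177 + 865 = 151825/177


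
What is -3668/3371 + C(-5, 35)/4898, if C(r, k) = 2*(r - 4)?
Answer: -9013271/8255579 ≈ -1.0918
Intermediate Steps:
C(r, k) = -8 + 2*r (C(r, k) = 2*(-4 + r) = -8 + 2*r)
-3668/3371 + C(-5, 35)/4898 = -3668/3371 + (-8 + 2*(-5))/4898 = -3668*1/3371 + (-8 - 10)*(1/4898) = -3668/3371 - 18*1/4898 = -3668/3371 - 9/2449 = -9013271/8255579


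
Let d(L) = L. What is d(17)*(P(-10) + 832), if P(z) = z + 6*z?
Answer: 12954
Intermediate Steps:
P(z) = 7*z
d(17)*(P(-10) + 832) = 17*(7*(-10) + 832) = 17*(-70 + 832) = 17*762 = 12954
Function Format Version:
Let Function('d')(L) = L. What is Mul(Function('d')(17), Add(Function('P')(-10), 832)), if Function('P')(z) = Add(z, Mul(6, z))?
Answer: 12954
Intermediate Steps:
Function('P')(z) = Mul(7, z)
Mul(Function('d')(17), Add(Function('P')(-10), 832)) = Mul(17, Add(Mul(7, -10), 832)) = Mul(17, Add(-70, 832)) = Mul(17, 762) = 12954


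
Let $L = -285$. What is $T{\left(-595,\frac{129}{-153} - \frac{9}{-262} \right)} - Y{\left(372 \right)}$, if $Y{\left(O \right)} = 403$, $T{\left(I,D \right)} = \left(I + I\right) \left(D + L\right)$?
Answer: $\frac{133505816}{393} \approx 3.3971 \cdot 10^{5}$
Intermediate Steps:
$T{\left(I,D \right)} = 2 I \left(-285 + D\right)$ ($T{\left(I,D \right)} = \left(I + I\right) \left(D - 285\right) = 2 I \left(-285 + D\right)$)
$T{\left(-595,\frac{129}{-153} - \frac{9}{-262} \right)} - Y{\left(372 \right)} = 2 \left(-595\right) \left(-285 + \left(\frac{129}{-153} - \frac{9}{-262}\right)\right) - 403 = 2 \left(-595\right) \left(-285 + \left(129 \left(- \frac{1}{153}\right) - - \frac{9}{262}\right)\right) - 403 = 2 \left(-595\right) \left(-285 + \left(- \frac{43}{51} + \frac{9}{262}\right)\right) - 403 = 2 \left(-595\right) \left(-285 - \frac{10807}{13362}\right) - 403 = 2 \left(-595\right) \left(- \frac{3818977}{13362}\right) - 403 = \frac{133664195}{393} - 403 = \frac{133505816}{393}$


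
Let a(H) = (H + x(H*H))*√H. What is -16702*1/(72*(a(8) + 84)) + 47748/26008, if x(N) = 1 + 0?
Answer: -75305263/62497224 + 8351*√2/12816 ≈ -0.28343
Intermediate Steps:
x(N) = 1
a(H) = √H*(1 + H) (a(H) = (H + 1)*√H = (1 + H)*√H = √H*(1 + H))
-16702*1/(72*(a(8) + 84)) + 47748/26008 = -16702*1/(72*(√8*(1 + 8) + 84)) + 47748/26008 = -16702*1/(72*((2*√2)*9 + 84)) + 47748*(1/26008) = -16702*1/(72*(18*√2 + 84)) + 11937/6502 = -16702*1/(72*(84 + 18*√2)) + 11937/6502 = -16702/(6048 + 1296*√2) + 11937/6502 = 11937/6502 - 16702/(6048 + 1296*√2)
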